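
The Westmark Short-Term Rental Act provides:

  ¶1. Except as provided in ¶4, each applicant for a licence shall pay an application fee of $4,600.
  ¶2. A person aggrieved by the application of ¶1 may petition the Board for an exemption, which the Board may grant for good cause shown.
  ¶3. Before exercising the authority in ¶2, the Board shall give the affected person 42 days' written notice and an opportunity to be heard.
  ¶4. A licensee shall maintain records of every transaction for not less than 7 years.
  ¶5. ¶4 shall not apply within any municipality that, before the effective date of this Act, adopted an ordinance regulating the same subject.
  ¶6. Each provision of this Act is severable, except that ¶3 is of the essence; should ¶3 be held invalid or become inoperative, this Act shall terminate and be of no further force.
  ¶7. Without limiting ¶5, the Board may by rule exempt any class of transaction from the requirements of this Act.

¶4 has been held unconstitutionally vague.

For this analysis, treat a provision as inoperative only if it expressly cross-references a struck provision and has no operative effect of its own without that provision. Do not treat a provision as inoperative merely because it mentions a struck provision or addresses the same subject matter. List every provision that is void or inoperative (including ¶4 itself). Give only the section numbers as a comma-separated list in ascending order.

4, 5

¶4 is struck. ¶5 merely fixes the local-preemption carve-out from ¶4; with ¶4 gone it has nothing to operate on and falls away. ¶1 mentions ¶4 but its own obligation stands independently of ¶4, so ¶1 is not affected. ¶7 mentions ¶5 but its own obligation stands independently of ¶5, so ¶7 is not affected. ¶6 makes ¶3 an essential term, but ¶3 is unaffected, so the severability proviso in ¶6 preserves the remaining provisions. That leaves ¶1, ¶2, ¶3, ¶6, and ¶7 in effect.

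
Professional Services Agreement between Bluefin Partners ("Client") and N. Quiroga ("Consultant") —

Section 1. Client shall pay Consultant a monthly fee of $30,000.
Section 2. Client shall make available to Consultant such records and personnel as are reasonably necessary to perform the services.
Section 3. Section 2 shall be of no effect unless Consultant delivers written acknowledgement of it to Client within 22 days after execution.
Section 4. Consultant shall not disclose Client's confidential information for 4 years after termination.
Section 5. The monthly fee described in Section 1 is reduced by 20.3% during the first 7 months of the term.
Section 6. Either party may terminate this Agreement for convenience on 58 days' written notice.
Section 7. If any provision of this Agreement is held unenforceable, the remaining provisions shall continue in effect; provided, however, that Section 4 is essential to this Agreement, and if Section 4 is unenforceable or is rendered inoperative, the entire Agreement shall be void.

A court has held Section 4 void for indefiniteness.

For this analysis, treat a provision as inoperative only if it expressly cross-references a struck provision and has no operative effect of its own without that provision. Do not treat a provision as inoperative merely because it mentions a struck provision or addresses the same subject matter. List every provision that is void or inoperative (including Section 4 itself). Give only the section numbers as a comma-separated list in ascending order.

Section 4 is struck. No other provision's operative terms depend on Section 4. Section 7 makes Section 4 an essential term, and Section 4 is the provision held invalid; under Section 7, the entire Agreement is therefore void. No provision of the Agreement survives.

1, 2, 3, 4, 5, 6, 7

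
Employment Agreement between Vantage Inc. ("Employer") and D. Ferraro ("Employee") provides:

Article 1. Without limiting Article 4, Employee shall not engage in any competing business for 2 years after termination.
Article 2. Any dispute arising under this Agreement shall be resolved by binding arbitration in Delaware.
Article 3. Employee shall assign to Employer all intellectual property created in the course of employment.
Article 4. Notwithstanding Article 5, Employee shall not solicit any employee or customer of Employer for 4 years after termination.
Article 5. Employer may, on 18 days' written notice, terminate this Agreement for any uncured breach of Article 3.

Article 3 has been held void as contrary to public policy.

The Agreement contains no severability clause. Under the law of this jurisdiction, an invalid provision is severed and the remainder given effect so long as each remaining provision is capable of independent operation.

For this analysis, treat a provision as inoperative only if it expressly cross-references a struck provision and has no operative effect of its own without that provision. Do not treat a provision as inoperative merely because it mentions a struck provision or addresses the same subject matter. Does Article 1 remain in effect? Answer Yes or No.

Yes

Article 3 is struck. Article 5 merely fixes the termination right for breach of Article 3; with Article 3 gone it has nothing to operate on and falls away. Although Article 4 refers to Article 5, its operative terms do not depend on Article 5, so it remains in effect. With no severability clause, the stated default rule severs what cannot stand and enforces each remaining provision that can operate on its own. Article 1, Article 2, and Article 4 remain in effect. Article 1 is among the surviving provisions, so the answer is yes.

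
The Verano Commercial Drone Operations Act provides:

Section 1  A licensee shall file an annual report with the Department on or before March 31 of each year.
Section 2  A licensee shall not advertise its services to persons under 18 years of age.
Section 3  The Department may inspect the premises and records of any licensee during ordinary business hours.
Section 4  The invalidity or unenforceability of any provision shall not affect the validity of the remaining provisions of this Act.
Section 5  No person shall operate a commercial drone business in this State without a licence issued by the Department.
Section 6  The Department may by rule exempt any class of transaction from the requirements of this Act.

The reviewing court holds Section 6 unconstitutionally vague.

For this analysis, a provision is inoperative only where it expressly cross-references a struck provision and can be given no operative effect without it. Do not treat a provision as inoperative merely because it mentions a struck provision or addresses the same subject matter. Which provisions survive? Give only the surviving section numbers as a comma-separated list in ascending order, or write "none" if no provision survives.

Section 6 is struck. Nothing else in the Act is defined by reference to Section 6. Section 4 is a severability clause and preserves every provision that can still be given independent effect. The provisions still in force are Section 1, Section 2, Section 3, Section 4, and Section 5.

1, 2, 3, 4, 5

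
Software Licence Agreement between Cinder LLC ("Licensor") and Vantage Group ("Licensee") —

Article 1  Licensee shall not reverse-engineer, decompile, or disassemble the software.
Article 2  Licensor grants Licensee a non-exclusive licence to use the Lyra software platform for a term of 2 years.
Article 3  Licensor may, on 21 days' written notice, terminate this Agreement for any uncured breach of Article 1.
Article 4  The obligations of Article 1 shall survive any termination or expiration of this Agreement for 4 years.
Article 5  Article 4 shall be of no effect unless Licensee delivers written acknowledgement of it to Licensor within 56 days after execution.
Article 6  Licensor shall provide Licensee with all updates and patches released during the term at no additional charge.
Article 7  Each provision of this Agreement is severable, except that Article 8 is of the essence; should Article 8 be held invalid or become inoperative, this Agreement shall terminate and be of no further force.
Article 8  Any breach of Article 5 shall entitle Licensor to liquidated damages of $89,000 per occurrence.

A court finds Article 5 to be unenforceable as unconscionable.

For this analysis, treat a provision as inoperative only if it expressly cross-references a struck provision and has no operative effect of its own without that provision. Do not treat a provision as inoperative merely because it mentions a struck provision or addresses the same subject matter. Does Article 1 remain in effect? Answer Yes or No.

Article 5 is struck. The whole of Article 8 is the liquidated-damages amount, defined by reference to Article 5, so Article 8 cannot stand once Article 5 is removed. Article 7 makes Article 8 an essential term, and Article 8 has been rendered inoperative by the cascade; under Article 7, the entire Agreement is therefore void. No provision of the Agreement survives. Article 1 is among the inoperative provisions, so the answer is no.

No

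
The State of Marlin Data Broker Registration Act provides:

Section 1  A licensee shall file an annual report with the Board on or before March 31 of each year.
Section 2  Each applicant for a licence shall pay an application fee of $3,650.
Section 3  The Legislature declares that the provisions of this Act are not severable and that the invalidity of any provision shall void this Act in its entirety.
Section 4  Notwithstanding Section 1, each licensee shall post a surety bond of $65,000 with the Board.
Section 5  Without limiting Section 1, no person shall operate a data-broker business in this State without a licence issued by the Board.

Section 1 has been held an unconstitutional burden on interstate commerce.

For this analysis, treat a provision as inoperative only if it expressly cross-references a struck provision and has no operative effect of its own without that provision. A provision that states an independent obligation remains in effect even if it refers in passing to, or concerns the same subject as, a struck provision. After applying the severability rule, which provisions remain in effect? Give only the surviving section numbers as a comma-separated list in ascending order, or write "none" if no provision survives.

none

Section 1 is struck. No other provision's operative terms depend on Section 1. Section 3 provides that the Act is not severable, so the invalidity of any one provision voids the entire Act. No provision of the Act survives.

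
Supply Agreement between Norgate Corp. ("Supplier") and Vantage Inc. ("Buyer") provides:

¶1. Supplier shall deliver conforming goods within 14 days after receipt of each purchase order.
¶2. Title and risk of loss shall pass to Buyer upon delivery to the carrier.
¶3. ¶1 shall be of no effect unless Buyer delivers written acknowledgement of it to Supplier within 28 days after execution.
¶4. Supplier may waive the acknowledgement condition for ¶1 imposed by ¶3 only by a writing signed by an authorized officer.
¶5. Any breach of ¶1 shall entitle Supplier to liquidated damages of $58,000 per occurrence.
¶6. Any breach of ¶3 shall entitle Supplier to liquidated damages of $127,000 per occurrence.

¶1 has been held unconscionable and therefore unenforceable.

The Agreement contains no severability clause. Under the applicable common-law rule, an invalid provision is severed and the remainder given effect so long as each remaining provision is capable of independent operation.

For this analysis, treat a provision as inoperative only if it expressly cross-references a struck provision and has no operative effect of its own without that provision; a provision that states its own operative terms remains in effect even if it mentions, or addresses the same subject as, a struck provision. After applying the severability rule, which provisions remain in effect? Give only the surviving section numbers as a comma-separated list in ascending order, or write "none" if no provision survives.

¶1 is struck. ¶3 operates only by reference to ¶1, so it falls with ¶1. The whole of ¶5 is the liquidated-damages amount, defined by reference to ¶1, so ¶5 cannot stand once ¶1 is removed. The only function of ¶4 is the waiver condition for ¶3, so it cannot stand once ¶3 is removed. The whole of ¶6 is the liquidated-damages amount, defined by reference to ¶3, so ¶6 cannot stand once ¶3 is removed. With no severability clause, the stated default rule severs what cannot stand and enforces each remaining provision that can operate on its own. Only ¶2 remains in effect.

2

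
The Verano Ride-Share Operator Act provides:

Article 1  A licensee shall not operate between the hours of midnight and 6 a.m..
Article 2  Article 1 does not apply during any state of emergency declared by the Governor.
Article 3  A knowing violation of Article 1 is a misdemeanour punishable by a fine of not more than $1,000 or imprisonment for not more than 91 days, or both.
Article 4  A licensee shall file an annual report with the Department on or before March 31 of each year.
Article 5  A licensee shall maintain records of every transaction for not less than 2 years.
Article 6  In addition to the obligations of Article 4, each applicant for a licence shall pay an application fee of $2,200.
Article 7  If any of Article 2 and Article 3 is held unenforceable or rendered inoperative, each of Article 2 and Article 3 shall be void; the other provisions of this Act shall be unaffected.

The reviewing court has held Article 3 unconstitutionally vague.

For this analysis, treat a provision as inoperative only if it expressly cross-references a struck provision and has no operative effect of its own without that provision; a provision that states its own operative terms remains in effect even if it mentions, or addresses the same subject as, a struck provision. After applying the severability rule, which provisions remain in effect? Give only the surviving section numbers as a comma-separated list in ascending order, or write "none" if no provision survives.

Article 3 is struck. Nothing else in the Act is defined by reference to Article 3. Article 7 declares Article 2 and Article 3 mutually dependent; since one of them has fallen, all of them are of no effect. That brings down Article 2 as well. The remainder continues in force under Article 7. Article 1, Article 4, Article 5, Article 6, and Article 7 remain in effect.

1, 4, 5, 6, 7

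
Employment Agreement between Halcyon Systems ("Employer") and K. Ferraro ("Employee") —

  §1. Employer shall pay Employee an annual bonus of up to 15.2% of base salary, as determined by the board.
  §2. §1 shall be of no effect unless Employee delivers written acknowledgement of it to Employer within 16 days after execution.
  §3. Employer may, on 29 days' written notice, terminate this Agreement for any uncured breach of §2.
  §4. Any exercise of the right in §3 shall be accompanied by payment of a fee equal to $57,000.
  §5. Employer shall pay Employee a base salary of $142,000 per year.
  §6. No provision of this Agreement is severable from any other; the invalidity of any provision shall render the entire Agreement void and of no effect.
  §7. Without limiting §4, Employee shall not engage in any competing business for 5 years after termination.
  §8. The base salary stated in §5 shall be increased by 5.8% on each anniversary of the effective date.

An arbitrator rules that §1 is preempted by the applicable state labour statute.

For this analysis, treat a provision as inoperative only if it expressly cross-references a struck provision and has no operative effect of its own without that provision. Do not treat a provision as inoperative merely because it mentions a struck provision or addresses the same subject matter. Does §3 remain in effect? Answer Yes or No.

No

§1 is struck. §2 merely fixes the acknowledgement condition for §1; with §1 gone it has nothing to operate on and falls away. §3 operates only by reference to §2, so it falls with §2. §4 merely fixes the exercise fee for §3; with §3 gone it has nothing to operate on and falls away. §6 provides that the Agreement is not severable, so the invalidity of any one provision voids the entire Agreement. No provision of the Agreement survives. §3 is among the inoperative provisions, so the answer is no.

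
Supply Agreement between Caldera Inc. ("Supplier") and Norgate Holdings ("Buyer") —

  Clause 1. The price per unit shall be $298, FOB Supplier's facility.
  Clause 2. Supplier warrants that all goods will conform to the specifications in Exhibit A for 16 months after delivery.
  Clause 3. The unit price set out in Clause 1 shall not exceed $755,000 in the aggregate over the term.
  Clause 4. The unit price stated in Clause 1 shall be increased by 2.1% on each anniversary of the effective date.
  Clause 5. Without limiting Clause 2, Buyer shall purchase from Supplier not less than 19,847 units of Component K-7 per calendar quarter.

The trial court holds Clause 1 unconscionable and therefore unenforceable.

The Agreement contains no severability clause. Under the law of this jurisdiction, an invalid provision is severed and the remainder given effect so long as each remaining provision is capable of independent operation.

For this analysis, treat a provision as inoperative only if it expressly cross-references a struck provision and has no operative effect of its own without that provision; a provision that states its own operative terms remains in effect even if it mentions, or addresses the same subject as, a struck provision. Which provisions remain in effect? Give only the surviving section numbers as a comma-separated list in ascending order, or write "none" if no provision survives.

2, 5

Clause 1 is struck. The whole of Clause 3 is the aggregate cap on the unit price, defined by reference to Clause 1, so Clause 3 cannot stand once Clause 1 is removed. Clause 4 does nothing except set the escalation of the unit price by reference to Clause 1; with Clause 1 gone it has no independent effect and is inoperative. Under the stated default rule, only provisions that cannot operate independently fall away; the rest are enforced. Clause 2 and Clause 5 remain in effect.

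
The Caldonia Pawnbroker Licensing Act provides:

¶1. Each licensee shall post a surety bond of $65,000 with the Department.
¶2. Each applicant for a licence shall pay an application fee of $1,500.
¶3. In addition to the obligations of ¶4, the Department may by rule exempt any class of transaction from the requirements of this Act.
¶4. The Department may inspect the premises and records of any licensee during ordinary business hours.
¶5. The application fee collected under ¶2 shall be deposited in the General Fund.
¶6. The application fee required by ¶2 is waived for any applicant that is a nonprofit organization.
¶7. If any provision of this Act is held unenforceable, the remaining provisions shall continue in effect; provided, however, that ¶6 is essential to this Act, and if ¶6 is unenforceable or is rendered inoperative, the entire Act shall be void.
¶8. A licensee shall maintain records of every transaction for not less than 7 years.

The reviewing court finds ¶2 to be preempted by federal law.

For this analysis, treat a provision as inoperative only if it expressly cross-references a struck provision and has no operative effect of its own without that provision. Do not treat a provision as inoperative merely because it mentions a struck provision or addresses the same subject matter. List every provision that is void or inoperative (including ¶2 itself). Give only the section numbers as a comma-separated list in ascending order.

1, 2, 3, 4, 5, 6, 7, 8

¶2 is struck. ¶5 has no operative effect of its own apart from ¶2 and is therefore inoperative. ¶6 operates only by reference to ¶2, so it falls with ¶2. ¶7 makes ¶6 an essential term, and ¶6 has been rendered inoperative by the cascade; under ¶7, the entire Act is therefore void. No provision of the Act survives.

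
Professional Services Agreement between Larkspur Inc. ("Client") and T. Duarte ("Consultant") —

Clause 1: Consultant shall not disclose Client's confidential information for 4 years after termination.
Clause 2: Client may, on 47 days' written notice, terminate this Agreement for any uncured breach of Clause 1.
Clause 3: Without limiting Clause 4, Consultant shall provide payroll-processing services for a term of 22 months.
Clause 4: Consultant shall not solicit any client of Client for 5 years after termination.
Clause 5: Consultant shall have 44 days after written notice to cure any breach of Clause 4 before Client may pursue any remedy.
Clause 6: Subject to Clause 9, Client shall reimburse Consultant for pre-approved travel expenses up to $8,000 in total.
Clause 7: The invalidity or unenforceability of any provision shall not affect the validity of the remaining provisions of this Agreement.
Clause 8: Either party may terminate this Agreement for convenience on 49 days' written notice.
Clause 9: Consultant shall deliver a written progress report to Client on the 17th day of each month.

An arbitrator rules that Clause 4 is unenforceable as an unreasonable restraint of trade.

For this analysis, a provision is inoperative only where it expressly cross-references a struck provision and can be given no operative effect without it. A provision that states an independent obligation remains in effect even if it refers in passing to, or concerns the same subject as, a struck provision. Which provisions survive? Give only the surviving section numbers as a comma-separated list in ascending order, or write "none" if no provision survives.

Clause 4 is struck. Clause 5 merely fixes the cure period for breach of Clause 4; with Clause 4 gone it has nothing to operate on and falls away. Clause 3 mentions Clause 4 but its own obligation stands independently of Clause 4, so Clause 3 is not affected. Clause 7 is a severability clause and preserves every provision that can still be given independent effect. The provisions still in force are Clause 1, Clause 2, Clause 3, Clause 6, Clause 7, Clause 8, and Clause 9.

1, 2, 3, 6, 7, 8, 9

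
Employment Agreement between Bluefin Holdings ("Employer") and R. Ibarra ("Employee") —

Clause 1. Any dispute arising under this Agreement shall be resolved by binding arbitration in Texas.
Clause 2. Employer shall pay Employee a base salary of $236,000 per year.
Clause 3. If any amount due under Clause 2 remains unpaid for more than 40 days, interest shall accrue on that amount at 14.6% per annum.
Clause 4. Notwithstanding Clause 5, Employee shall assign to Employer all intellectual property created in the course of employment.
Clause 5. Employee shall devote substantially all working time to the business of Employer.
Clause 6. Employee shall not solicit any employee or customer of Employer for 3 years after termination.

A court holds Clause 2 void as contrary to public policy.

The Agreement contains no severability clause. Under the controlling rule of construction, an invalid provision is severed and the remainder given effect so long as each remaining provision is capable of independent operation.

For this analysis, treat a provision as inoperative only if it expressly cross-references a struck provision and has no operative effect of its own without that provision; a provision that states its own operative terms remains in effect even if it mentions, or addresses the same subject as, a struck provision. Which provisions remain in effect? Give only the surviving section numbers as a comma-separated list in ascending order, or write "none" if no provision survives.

1, 4, 5, 6

Clause 2 is struck. The whole of Clause 3 is the default interest on the base salary, defined by reference to Clause 2, so Clause 3 cannot stand once Clause 2 is removed. With no severability clause, the stated default rule severs what cannot stand and enforces each remaining provision that can operate on its own. The provisions still in force are Clause 1, Clause 4, Clause 5, and Clause 6.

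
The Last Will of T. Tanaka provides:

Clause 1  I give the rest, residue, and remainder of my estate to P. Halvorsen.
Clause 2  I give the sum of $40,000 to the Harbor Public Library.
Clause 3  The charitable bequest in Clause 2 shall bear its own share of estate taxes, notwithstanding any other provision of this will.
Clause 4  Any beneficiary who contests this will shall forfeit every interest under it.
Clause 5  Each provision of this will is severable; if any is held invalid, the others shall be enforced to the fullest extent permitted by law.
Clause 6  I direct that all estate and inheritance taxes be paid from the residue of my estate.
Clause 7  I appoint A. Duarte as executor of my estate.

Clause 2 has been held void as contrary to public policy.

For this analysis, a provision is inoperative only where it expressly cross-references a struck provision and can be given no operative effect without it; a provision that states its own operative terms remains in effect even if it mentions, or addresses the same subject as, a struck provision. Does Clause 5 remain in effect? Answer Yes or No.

Clause 2 is struck. Clause 3 operates only by reference to Clause 2, so it falls with Clause 2. Clause 5 is a severability clause and preserves every provision that can still be given independent effect. Clause 1, Clause 4, Clause 5, Clause 6, and Clause 7 remain in effect. Clause 5 is among the surviving provisions, so the answer is yes.

Yes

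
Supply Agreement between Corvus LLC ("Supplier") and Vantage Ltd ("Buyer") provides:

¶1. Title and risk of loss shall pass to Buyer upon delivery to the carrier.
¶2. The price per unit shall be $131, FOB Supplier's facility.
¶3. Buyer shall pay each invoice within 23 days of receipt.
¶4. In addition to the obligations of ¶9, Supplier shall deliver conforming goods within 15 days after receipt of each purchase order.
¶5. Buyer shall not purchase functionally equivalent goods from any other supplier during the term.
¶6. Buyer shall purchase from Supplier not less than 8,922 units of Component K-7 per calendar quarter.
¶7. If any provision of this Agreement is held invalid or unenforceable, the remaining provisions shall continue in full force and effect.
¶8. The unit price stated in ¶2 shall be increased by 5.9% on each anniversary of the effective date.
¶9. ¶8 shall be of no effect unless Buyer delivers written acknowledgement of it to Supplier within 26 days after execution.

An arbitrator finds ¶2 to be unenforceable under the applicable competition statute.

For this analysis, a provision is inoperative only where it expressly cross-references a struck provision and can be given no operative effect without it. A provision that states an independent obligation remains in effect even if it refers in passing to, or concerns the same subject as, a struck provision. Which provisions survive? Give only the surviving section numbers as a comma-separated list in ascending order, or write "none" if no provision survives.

1, 3, 4, 5, 6, 7

¶2 is struck. The whole of ¶8 is the escalation of the unit price, defined by reference to ¶2, so ¶8 cannot stand once ¶2 is removed. The only function of ¶9 is the acknowledgement condition for ¶8, so it cannot stand once ¶8 is removed. Although ¶4 refers to ¶9, its operative terms do not depend on ¶9, so it remains in effect. ¶7 is a severability clause and preserves every provision that can still be given independent effect. That leaves ¶1, ¶3, ¶4, ¶5, ¶6, and ¶7 in effect.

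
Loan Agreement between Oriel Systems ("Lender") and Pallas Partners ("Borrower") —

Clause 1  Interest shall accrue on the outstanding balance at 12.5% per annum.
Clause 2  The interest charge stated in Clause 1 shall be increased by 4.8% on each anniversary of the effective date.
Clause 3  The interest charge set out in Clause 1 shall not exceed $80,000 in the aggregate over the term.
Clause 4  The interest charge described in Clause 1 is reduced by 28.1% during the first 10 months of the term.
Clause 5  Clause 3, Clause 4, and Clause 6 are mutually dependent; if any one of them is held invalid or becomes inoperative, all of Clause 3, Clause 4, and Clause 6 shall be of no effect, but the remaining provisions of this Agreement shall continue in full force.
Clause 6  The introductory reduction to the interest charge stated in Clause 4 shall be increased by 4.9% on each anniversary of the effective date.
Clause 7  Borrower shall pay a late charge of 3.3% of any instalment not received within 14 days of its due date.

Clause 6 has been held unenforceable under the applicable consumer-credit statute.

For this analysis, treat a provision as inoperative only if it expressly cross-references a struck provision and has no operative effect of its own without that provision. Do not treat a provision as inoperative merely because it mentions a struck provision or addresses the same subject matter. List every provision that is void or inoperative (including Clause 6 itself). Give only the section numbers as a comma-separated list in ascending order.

3, 4, 6

Clause 6 is struck. No other provision's operative terms depend on Clause 6. Clause 5 declares Clause 3, Clause 4, and Clause 6 mutually dependent; since one of them has fallen, all of them are of no effect. That brings down Clause 3 and Clause 4 as well. The remainder continues in force under Clause 5. That leaves Clause 1, Clause 2, Clause 5, and Clause 7 in effect.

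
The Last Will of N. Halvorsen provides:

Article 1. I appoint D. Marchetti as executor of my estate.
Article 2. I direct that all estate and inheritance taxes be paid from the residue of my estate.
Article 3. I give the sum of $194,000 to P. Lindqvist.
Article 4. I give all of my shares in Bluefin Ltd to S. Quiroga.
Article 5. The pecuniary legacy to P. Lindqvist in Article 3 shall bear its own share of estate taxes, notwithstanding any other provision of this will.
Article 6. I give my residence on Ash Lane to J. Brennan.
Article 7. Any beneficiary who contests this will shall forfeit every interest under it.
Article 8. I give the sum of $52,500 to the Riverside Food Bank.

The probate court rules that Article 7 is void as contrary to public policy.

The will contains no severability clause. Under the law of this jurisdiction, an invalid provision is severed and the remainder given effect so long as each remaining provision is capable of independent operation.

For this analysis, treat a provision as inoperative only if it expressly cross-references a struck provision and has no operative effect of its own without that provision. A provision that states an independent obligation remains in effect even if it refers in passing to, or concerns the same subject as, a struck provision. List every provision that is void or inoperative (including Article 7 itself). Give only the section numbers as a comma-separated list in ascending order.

7

Article 7 is struck. No other provision's operative terms depend on Article 7. With no severability clause, the stated default rule severs what cannot stand and enforces each remaining provision that can operate on its own. That leaves Article 1, Article 2, Article 3, Article 4, Article 5, Article 6, and Article 8 in effect.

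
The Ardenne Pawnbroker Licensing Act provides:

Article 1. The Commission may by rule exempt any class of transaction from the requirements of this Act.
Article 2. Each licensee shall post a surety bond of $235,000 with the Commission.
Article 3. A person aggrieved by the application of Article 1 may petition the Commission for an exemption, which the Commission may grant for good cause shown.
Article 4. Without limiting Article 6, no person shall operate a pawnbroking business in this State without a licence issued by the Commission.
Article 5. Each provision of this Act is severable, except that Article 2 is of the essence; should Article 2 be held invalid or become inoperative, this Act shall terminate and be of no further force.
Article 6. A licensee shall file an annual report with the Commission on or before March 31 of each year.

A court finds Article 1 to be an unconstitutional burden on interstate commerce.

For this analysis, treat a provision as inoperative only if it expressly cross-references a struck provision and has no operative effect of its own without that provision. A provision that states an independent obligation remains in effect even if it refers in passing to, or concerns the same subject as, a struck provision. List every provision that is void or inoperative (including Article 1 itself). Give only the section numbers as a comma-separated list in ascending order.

Article 1 is struck. Article 3 has no operative effect of its own apart from Article 1 and is therefore inoperative. Article 5 makes Article 2 an essential term, but Article 2 is unaffected, so the severability proviso in Article 5 preserves the remaining provisions. Article 2, Article 4, Article 5, and Article 6 remain in effect.

1, 3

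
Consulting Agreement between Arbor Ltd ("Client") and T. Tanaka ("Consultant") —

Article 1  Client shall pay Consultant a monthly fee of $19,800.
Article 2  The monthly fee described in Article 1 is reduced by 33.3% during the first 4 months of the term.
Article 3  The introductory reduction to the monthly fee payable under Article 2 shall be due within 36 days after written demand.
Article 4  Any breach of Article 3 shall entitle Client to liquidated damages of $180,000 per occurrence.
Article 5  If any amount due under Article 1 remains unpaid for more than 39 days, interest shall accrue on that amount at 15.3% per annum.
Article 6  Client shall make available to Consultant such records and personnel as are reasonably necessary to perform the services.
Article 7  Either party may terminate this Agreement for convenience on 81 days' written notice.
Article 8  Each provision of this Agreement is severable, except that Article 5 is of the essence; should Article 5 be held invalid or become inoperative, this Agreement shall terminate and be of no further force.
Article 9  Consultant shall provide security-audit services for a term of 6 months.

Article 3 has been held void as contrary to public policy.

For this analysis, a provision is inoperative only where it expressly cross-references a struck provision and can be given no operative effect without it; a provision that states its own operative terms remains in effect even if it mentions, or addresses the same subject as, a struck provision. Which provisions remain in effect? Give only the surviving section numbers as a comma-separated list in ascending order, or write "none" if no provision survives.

1, 2, 5, 6, 7, 8, 9

Article 3 is struck. Article 4 does nothing except set the liquidated-damages amount by reference to Article 3; with Article 3 gone it has no independent effect and is inoperative. Article 8 makes Article 5 an essential term, but Article 5 is unaffected, so the severability proviso in Article 8 preserves the remaining provisions. That leaves Article 1, Article 2, Article 5, Article 6, Article 7, Article 8, and Article 9 in effect.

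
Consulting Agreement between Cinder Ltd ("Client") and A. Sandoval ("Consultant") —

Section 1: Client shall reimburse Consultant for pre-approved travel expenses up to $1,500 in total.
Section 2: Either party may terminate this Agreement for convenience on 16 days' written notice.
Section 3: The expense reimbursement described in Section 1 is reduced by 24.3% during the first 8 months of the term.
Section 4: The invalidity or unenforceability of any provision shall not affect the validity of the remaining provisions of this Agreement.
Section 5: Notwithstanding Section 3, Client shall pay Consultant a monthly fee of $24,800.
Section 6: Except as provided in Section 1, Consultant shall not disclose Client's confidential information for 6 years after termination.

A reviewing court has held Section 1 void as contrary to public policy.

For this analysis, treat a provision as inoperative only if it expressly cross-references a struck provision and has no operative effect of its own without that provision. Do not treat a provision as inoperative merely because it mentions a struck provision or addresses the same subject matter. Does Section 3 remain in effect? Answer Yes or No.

No

Section 1 is struck. Section 3 does nothing except set the introductory reduction to the expense reimbursement by reference to Section 1; with Section 1 gone it has no independent effect and is inoperative. Section 5 mentions Section 3 but its own obligation stands independently of Section 3, so Section 5 is not affected. Although Section 6 refers to Section 1, its operative terms do not depend on Section 1, so it remains in effect. Section 4 is a severability clause and preserves every provision that can still be given independent effect. That leaves Section 2, Section 4, Section 5, and Section 6 in effect. Section 3 is among the inoperative provisions, so the answer is no.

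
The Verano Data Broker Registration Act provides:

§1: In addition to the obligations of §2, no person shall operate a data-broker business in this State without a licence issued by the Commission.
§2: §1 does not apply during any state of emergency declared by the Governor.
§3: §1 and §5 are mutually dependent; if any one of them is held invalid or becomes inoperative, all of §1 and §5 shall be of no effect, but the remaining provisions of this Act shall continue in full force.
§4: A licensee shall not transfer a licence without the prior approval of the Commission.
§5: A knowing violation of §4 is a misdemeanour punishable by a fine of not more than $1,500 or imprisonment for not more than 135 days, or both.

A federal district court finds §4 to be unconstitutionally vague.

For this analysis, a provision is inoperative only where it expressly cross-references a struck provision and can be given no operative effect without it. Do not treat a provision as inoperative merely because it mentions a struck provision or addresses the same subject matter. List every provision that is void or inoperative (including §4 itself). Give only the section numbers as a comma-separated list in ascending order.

1, 2, 4, 5

§4 is struck. §5 has no operative effect of its own apart from §4 and is therefore inoperative. §3 declares §1 and §5 mutually dependent; since one of them has fallen, all of them are of no effect. That brings down §1 as well. §2 in turn depends solely on a provision now struck and likewise falls. The remainder continues in force under §3. Only §3 remains in effect.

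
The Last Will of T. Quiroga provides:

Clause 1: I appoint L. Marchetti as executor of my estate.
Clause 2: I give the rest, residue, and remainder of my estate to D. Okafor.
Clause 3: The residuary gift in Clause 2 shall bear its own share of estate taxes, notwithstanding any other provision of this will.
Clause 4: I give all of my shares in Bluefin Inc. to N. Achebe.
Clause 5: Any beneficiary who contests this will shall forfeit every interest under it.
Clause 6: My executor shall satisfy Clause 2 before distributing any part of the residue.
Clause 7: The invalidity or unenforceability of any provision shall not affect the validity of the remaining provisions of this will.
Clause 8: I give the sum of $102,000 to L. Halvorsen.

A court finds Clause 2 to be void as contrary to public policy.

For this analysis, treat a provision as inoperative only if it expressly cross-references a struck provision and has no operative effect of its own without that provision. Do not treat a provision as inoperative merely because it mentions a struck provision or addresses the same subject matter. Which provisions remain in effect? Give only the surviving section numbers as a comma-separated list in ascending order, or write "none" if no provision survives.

Clause 2 is struck. The only function of Clause 3 is the tax charge on Clause 2, so it cannot stand once Clause 2 is removed. Clause 6 operates only by reference to Clause 2, so it falls with Clause 2. Clause 7 is a severability clause and preserves every provision that can still be given independent effect. Clause 1, Clause 4, Clause 5, Clause 7, and Clause 8 remain in effect.

1, 4, 5, 7, 8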